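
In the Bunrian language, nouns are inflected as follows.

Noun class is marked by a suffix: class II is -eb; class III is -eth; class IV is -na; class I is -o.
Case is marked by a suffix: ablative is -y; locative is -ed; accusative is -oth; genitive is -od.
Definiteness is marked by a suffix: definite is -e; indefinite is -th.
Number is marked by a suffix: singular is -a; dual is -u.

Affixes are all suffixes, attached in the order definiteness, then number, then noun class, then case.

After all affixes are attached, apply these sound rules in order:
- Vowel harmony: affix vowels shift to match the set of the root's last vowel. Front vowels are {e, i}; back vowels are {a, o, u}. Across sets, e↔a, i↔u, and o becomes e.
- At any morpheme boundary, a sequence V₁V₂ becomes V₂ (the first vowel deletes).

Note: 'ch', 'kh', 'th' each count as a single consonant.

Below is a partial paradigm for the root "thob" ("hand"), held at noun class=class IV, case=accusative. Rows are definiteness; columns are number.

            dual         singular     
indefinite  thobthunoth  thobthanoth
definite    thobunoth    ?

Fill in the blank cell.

thobanoth

Attach definiteness definite -e → thobe.
Attach number singular -a → thobea.
Attach noun class class IV -na → thobeana.
Attach case accusative -oth → thobeanaoth.
Apply vowel harmony: thobeanaoth → thobaanaoth.
Apply vowel deletion: thobaanaoth → thobanoth.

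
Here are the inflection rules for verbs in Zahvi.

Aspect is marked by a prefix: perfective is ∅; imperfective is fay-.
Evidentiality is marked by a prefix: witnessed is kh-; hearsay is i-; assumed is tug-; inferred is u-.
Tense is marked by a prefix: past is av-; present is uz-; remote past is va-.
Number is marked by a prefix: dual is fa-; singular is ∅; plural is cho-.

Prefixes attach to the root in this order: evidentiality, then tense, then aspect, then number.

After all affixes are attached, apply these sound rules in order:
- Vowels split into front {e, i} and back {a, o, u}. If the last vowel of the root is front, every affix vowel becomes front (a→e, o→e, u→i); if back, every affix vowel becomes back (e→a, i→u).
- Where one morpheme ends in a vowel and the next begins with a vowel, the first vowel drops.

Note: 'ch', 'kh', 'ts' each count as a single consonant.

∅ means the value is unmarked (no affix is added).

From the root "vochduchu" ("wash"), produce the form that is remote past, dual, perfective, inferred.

favuvochduchu

Attach evidentiality inferred u- → uvochduchu.
Attach tense remote past va- → vauvochduchu.
aspect = perfective: zero marking, form stays vauvochduchu.
Attach number dual fa- → favauvochduchu.
Vowel harmony: no change.
Apply vowel deletion: favauvochduchu → favuvochduchu.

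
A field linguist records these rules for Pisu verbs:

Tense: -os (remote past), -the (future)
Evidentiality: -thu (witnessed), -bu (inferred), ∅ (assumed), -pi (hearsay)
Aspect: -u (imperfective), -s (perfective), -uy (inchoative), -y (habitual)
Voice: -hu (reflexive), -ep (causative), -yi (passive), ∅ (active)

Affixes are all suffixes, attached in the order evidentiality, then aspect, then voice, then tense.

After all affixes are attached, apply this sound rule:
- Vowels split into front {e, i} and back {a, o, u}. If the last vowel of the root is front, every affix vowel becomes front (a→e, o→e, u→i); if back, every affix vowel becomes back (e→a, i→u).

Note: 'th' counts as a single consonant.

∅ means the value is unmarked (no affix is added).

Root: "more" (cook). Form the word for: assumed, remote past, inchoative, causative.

moreiyepes

evidentiality = assumed: zero marking, form stays more.
Attach aspect inchoative -uy → moreuy.
Attach voice causative -ep → moreuyep.
Attach tense remote past -os → moreuyepos.
Apply vowel harmony: moreuyepos → moreiyepes.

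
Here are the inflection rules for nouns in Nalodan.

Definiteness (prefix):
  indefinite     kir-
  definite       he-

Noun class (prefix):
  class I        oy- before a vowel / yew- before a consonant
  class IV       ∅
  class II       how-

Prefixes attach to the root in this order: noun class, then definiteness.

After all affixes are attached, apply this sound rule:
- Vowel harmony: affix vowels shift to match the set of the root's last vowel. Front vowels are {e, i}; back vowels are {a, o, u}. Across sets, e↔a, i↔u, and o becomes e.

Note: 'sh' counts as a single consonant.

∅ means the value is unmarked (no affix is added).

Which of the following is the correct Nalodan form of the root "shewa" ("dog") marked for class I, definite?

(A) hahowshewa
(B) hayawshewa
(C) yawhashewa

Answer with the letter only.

B

Attach noun class class I yew- (before consonant 'sh') → yewshewa.
Attach definiteness definite he- → heyewshewa.
Apply vowel harmony: heyewshewa → hayawshewa.
So the correct form is hayawshewa, option (B).
(C) yawhashewa is wrong: it has the affixes in the wrong order.
(A) hahowshewa is wrong: it uses class II instead of class I for noun class.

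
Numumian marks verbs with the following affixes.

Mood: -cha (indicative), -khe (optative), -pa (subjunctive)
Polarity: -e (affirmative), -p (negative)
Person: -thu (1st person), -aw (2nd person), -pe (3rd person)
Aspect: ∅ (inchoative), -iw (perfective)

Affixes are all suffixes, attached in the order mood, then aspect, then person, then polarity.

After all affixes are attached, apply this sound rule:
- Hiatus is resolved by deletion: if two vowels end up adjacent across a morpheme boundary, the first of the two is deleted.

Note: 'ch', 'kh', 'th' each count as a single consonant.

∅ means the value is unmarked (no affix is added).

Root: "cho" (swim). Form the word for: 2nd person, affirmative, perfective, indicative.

chochiwawe

Attach mood indicative -cha → chocha.
Attach aspect perfective -iw → chochaiw.
Attach person 2nd person -aw → chochaiwaw.
Attach polarity affirmative -e → chochaiwawe.
Apply vowel deletion: chochaiwawe → chochiwawe.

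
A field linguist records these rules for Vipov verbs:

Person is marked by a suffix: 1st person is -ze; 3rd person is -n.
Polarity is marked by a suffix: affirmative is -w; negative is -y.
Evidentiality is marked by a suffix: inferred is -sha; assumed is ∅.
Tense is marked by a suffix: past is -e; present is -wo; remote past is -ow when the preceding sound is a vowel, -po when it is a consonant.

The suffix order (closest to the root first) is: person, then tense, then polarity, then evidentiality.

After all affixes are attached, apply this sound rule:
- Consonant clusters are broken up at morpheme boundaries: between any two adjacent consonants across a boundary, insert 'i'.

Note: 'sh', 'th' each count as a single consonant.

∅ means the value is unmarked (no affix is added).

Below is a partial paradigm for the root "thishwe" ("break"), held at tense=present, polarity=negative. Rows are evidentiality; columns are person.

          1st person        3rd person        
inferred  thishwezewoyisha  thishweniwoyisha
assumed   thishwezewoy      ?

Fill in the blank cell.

thishweniwoy

Attach person 3rd person -n → thishwen.
Attach tense present -wo → thishwenwo.
Attach polarity negative -y → thishwenwoy.
evidentiality = assumed: zero marking, form stays thishwenwoy.
Apply epenthesis: thishwenwoy → thishweniwoy.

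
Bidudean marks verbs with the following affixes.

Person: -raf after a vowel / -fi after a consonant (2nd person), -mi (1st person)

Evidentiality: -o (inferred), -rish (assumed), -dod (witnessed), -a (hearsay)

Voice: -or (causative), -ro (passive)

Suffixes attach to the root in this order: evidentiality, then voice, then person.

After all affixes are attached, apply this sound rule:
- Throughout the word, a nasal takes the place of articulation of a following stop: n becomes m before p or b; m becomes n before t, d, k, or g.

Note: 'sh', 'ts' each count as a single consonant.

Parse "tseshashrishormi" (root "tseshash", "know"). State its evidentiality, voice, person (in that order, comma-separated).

Segment: tseshash-rish-or-mi.
evidentiality: -rish → assumed.
voice: -or → causative.
person: -mi → 1st person.

assumed, causative, 1st person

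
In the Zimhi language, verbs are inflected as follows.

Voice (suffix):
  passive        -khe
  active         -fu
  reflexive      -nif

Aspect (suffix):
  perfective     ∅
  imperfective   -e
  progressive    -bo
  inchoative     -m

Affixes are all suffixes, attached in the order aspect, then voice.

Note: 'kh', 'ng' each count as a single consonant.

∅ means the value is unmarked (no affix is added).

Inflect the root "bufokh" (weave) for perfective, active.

aspect = perfective: zero marking, form stays bufokh.
Attach voice active -fu → bufokhfu.

bufokhfu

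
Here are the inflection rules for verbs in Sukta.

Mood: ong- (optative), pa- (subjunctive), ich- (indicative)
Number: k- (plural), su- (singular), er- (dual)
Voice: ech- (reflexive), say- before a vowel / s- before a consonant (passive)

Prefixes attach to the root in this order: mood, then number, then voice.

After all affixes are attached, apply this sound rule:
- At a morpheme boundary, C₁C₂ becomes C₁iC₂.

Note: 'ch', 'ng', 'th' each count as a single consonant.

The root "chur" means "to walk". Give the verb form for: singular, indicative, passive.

Attach mood indicative ich- → ichchur.
Attach number singular su- → suichchur.
Attach voice passive s- (before consonant 's') → ssuichchur.
Apply epenthesis: ssuichchur → sisuichichur.

sisuichichur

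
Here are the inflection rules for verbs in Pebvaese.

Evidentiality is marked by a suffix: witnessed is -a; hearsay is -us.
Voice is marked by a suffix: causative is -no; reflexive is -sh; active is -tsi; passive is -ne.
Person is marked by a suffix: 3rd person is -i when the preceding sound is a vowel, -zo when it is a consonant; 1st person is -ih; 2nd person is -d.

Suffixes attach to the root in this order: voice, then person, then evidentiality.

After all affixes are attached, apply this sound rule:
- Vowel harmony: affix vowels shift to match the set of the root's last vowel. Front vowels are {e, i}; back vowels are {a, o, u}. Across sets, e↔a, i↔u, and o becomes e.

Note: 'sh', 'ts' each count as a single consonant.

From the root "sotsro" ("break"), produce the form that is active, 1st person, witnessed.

sotsrotsuuha

Attach voice active -tsi → sotsrotsi.
Attach person 1st person -ih → sotsrotsiih.
Attach evidentiality witnessed -a → sotsrotsiiha.
Apply vowel harmony: sotsrotsiiha → sotsrotsuuha.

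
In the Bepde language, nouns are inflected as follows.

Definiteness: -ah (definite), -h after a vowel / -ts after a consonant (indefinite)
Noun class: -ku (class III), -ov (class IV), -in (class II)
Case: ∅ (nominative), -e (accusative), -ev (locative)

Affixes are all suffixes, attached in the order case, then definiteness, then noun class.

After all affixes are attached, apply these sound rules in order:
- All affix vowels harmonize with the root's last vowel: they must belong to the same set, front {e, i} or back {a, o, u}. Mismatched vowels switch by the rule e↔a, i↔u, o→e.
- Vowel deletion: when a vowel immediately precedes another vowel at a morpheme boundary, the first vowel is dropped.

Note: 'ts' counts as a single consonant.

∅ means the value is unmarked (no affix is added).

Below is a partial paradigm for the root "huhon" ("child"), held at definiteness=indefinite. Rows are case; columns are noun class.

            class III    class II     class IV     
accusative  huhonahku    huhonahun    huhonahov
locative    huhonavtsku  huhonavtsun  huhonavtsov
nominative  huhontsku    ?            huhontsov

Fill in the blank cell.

huhontsun

case = nominative: zero marking, form stays huhon.
Attach definiteness indefinite -ts (after consonant 'n') → huhonts.
Attach noun class class II -in → huhontsin.
Apply vowel harmony: huhontsin → huhontsun.
Vowel deletion: no change.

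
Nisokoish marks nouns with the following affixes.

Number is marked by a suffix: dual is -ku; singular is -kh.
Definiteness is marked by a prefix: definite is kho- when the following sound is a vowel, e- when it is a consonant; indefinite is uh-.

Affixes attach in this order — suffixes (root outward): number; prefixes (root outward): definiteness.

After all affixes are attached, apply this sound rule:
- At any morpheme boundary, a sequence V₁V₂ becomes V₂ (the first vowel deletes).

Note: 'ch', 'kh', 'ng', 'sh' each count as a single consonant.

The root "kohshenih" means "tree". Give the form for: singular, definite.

Attach definiteness definite e- (before consonant 'k') → ekohshenih.
Attach number singular -kh → ekohshenihkh.
Vowel deletion: no change.

ekohshenihkh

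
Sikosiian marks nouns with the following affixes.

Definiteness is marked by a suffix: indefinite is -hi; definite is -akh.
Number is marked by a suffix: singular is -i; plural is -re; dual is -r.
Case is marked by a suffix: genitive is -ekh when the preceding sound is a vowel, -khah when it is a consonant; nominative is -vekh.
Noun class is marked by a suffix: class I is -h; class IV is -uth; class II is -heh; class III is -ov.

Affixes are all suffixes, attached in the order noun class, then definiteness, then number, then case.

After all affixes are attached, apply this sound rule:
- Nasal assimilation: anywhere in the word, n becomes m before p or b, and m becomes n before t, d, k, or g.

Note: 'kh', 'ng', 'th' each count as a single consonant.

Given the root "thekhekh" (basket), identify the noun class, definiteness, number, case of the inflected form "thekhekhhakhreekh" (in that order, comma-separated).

class I, definite, plural, genitive

Segment: thekhekh-h-akh-re-ekh.
noun class: -h → class I.
definiteness: -akh → definite.
number: -re → plural.
case: -ekh/khah → genitive.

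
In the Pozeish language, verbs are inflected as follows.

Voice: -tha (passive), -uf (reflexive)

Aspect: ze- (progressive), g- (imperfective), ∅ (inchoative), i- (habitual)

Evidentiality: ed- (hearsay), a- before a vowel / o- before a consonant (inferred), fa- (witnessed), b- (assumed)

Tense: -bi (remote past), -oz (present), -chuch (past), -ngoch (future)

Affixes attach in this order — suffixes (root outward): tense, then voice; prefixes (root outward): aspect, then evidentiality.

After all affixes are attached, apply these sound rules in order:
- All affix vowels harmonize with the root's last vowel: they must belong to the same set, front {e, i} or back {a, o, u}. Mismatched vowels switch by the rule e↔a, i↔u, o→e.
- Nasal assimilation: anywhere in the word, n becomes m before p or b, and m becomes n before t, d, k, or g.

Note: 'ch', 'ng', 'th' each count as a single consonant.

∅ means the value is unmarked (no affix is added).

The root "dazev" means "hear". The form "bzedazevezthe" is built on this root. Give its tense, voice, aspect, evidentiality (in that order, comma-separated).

Segment: b-ze-dazev-oz-tha.
tense: -oz → present.
voice: -tha → passive.
aspect: ze- → progressive.
evidentiality: b- → assumed.

present, passive, progressive, assumed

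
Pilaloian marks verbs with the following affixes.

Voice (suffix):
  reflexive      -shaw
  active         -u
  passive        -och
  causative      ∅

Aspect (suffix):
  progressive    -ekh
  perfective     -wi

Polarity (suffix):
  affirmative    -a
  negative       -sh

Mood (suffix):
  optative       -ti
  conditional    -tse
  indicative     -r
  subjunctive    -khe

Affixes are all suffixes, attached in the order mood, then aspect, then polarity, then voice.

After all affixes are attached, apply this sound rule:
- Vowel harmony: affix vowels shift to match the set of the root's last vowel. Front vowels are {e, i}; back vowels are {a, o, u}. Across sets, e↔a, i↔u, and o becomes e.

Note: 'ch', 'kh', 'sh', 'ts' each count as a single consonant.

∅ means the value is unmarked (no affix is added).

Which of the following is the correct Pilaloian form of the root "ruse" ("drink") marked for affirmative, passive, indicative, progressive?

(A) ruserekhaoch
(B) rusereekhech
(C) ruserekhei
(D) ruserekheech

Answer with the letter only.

D

Attach mood indicative -r → ruser.
Attach aspect progressive -ekh → ruserekh.
Attach polarity affirmative -a → ruserekha.
Attach voice passive -och → ruserekhaoch.
Apply vowel harmony: ruserekhaoch → ruserekheech.
So the correct form is ruserekheech, option (D).
(C) ruserekhei is wrong: it uses active instead of passive for voice.
(A) ruserekhaoch is wrong: it fails to apply the sound rule(s).
(B) rusereekhech is wrong: it has the affixes in the wrong order.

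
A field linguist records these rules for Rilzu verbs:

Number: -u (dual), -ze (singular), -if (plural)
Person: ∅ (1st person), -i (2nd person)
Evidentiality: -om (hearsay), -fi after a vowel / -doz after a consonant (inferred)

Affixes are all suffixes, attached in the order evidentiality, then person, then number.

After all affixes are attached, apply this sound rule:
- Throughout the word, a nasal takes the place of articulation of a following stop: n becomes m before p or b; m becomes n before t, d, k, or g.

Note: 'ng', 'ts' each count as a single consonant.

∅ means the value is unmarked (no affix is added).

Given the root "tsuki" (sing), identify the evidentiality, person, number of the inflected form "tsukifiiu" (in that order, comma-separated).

inferred, 2nd person, dual

Segment: tsuki-fi-i-u.
evidentiality: -fi/doz → inferred.
person: -i → 2nd person.
number: -u → dual.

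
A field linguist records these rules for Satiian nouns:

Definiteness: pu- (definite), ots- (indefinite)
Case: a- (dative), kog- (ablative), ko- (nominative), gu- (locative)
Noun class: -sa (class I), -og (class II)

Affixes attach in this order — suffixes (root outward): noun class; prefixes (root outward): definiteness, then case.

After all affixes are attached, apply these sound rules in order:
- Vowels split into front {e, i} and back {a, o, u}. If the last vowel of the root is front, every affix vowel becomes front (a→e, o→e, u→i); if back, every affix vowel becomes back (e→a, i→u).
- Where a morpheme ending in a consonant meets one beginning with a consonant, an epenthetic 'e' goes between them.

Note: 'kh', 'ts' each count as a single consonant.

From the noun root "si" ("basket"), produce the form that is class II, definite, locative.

gipisieg

Attach definiteness definite pu- → pusi.
Attach case locative gu- → gupusi.
Attach noun class class II -og → gupusiog.
Apply vowel harmony: gupusiog → gipisieg.
Epenthesis: no change.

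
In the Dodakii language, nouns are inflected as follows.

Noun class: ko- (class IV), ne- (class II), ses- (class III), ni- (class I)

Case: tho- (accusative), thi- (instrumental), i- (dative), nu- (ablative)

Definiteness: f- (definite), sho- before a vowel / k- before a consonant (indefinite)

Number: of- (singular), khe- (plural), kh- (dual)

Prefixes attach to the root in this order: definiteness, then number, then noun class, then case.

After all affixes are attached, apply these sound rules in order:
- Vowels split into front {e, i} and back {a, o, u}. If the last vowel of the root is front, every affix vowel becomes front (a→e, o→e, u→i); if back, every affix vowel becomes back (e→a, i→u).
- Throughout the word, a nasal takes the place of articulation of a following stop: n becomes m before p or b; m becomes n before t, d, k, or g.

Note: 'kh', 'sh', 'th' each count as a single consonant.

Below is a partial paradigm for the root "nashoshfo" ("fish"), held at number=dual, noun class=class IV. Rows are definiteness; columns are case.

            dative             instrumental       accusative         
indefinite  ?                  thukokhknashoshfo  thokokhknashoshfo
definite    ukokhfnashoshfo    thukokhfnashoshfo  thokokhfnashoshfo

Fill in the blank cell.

ukokhknashoshfo

Attach definiteness indefinite k- (before consonant 'n') → knashoshfo.
Attach number dual kh- → khknashoshfo.
Attach noun class class IV ko- → kokhknashoshfo.
Attach case dative i- → ikokhknashoshfo.
Apply vowel harmony: ikokhknashoshfo → ukokhknashoshfo.
Nasal assimilation: no change.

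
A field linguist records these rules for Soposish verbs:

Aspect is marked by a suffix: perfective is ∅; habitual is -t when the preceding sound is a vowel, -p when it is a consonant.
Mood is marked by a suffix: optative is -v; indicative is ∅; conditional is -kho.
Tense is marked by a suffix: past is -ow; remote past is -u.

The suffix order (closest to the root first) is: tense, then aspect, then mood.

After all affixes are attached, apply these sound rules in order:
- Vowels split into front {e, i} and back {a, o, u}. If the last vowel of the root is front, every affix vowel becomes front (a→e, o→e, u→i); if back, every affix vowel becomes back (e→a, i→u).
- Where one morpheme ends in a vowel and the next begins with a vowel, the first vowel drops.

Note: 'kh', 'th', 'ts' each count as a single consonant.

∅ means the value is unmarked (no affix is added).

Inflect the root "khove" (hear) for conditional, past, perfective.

khovewkhe

Attach tense past -ow → khoveow.
aspect = perfective: zero marking, form stays khoveow.
Attach mood conditional -kho → khoveowkho.
Apply vowel harmony: khoveowkho → khoveewkhe.
Apply vowel deletion: khoveewkhe → khovewkhe.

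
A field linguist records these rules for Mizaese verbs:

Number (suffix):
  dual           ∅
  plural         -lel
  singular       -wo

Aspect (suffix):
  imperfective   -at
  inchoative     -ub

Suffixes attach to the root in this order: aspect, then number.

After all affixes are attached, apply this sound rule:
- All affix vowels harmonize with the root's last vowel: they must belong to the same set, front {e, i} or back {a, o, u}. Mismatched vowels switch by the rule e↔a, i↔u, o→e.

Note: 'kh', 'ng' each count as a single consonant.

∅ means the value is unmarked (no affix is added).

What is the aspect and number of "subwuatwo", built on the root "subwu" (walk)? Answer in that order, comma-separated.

imperfective, singular

Segment: subwu-at-wo.
aspect: -at → imperfective.
number: -wo → singular.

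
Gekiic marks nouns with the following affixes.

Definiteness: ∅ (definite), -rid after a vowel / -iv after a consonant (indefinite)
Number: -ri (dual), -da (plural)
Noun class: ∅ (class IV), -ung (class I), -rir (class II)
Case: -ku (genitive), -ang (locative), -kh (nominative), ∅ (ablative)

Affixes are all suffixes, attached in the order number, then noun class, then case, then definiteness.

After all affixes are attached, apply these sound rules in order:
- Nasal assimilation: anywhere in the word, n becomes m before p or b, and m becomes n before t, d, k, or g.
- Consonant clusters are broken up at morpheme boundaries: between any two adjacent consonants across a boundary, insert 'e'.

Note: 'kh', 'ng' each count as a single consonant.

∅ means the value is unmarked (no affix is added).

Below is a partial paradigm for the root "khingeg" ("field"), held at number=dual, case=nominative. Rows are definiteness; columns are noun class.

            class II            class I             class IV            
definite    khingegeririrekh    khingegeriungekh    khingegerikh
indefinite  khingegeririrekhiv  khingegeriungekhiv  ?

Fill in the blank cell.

Attach number dual -ri → khingegri.
noun class = class IV: zero marking, form stays khingegri.
Attach case nominative -kh → khingegrikh.
Attach definiteness indefinite -iv (after consonant 'kh') → khingegrikhiv.
Nasal assimilation: no change.
Apply epenthesis: khingegrikhiv → khingegerikhiv.

khingegerikhiv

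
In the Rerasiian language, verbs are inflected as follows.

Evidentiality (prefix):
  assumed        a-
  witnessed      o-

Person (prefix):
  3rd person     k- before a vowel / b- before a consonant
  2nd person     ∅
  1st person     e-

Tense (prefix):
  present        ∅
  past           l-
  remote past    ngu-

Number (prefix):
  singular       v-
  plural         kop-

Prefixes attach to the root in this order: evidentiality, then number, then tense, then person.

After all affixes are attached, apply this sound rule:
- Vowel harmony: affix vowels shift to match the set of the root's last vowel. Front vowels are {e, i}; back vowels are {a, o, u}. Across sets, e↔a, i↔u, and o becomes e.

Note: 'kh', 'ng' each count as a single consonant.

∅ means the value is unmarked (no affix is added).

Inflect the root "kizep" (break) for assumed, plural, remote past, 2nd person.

ngikepekizep

Attach evidentiality assumed a- → akizep.
Attach number plural kop- → kopakizep.
Attach tense remote past ngu- → ngukopakizep.
person = 2nd person: zero marking, form stays ngukopakizep.
Apply vowel harmony: ngukopakizep → ngikepekizep.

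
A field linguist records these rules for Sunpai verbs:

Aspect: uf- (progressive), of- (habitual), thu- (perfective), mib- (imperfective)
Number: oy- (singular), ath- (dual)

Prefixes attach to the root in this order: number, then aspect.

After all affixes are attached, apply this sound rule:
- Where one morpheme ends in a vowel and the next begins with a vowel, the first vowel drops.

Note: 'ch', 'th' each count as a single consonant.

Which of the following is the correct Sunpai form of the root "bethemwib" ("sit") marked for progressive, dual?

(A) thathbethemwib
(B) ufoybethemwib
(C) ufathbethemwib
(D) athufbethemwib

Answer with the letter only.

Attach number dual ath- → athbethemwib.
Attach aspect progressive uf- → ufathbethemwib.
Vowel deletion: no change.
So the correct form is ufathbethemwib, option (C).
(A) thathbethemwib is wrong: it uses perfective instead of progressive for aspect.
(D) athufbethemwib is wrong: it has the affixes in the wrong order.
(B) ufoybethemwib is wrong: it uses singular instead of dual for number.

C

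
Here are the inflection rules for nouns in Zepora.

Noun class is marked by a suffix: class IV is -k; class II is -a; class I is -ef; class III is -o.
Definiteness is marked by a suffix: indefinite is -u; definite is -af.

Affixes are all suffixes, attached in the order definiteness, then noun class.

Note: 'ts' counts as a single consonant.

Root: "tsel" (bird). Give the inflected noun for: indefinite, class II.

tselua

Attach definiteness indefinite -u → tselu.
Attach noun class class II -a → tselua.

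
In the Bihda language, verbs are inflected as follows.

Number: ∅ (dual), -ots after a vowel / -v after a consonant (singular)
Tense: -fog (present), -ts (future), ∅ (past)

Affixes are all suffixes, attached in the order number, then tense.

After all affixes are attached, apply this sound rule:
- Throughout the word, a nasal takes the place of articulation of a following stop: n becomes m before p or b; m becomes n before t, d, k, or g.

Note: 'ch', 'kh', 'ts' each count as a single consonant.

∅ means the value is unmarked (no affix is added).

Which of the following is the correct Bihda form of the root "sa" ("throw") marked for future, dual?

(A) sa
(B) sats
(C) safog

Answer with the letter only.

number = dual: zero marking, form stays sa.
Attach tense future -ts → sats.
Nasal assimilation: no change.
So the correct form is sats, option (B).
(A) sa is wrong: it uses past instead of future for tense.
(C) safog is wrong: it uses present instead of future for tense.

B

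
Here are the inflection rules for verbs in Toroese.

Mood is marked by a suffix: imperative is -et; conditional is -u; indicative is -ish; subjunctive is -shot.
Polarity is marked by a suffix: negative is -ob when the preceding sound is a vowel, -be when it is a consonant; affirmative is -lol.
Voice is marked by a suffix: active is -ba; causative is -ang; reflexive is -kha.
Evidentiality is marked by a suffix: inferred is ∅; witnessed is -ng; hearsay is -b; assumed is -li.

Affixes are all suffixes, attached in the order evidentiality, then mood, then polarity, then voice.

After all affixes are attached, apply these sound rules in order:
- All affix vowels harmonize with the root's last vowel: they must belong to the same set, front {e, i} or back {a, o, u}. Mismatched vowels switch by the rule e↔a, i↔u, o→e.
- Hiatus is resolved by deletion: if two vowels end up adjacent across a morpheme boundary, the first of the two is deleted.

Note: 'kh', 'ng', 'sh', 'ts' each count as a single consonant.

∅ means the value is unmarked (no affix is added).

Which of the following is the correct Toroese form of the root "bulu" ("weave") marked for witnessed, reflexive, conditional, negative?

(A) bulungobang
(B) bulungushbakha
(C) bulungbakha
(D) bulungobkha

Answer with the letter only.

D

Attach evidentiality witnessed -ng → bulung.
Attach mood conditional -u → bulungu.
Attach polarity negative -ob (after vowel 'u') → bulunguob.
Attach voice reflexive -kha → bulunguobkha.
Vowel harmony: no change.
Apply vowel deletion: bulunguobkha → bulungobkha.
So the correct form is bulungobkha, option (D).
(B) bulungushbakha is wrong: it uses indicative instead of conditional for mood.
(C) bulungbakha is wrong: it has the affixes in the wrong order.
(A) bulungobang is wrong: it uses causative instead of reflexive for voice.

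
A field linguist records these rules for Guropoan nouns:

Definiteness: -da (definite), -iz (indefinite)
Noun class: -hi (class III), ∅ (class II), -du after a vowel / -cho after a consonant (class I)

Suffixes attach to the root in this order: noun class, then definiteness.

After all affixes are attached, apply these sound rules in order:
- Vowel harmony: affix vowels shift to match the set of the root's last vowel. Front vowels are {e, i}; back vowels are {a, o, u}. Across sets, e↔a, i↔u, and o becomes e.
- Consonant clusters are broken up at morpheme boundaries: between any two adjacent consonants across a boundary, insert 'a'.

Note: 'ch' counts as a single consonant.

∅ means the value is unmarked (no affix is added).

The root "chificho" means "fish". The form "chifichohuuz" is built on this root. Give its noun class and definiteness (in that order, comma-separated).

Segment: chificho-hi-iz.
noun class: -hi → class III.
definiteness: -iz → indefinite.

class III, indefinite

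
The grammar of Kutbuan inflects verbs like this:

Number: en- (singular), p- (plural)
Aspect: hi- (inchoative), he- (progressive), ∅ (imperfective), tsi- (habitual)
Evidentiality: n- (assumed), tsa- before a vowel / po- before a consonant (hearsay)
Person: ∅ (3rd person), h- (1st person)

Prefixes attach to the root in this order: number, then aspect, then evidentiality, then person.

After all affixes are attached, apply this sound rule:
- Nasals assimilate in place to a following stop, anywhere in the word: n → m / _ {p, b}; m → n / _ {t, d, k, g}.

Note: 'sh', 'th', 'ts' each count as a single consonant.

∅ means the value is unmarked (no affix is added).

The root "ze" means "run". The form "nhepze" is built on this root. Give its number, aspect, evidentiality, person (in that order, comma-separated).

plural, progressive, assumed, 3rd person

Segment: n-he-p-ze.
number: p- → plural.
aspect: he- → progressive.
evidentiality: n- → assumed.
person: ∅ → 3rd person.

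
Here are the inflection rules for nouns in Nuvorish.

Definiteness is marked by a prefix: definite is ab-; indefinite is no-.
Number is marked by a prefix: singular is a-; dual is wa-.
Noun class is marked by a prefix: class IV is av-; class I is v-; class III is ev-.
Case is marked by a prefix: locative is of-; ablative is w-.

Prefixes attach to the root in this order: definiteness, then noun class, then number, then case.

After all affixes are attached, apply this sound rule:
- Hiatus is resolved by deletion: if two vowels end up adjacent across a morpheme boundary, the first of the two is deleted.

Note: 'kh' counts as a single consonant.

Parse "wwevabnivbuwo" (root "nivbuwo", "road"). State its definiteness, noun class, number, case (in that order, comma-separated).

Segment: w-wa-ev-ab-nivbuwo.
definiteness: ab- → definite.
noun class: ev- → class III.
number: wa- → dual.
case: w- → ablative.

definite, class III, dual, ablative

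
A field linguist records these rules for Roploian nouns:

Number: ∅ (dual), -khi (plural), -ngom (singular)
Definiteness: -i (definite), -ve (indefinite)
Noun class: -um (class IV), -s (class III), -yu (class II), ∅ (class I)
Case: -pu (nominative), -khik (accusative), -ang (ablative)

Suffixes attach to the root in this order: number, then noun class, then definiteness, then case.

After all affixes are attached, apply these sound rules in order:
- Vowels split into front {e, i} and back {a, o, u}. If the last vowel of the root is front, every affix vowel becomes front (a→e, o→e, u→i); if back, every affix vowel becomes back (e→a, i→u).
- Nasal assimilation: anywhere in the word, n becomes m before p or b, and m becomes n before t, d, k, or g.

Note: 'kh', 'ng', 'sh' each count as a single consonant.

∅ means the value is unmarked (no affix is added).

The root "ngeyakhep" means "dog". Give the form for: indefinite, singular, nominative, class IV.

Attach number singular -ngom → ngeyakhepngom.
Attach noun class class IV -um → ngeyakhepngomum.
Attach definiteness indefinite -ve → ngeyakhepngomumve.
Attach case nominative -pu → ngeyakhepngomumvepu.
Apply vowel harmony: ngeyakhepngomumvepu → ngeyakhepngemimvepi.
Nasal assimilation: no change.

ngeyakhepngemimvepi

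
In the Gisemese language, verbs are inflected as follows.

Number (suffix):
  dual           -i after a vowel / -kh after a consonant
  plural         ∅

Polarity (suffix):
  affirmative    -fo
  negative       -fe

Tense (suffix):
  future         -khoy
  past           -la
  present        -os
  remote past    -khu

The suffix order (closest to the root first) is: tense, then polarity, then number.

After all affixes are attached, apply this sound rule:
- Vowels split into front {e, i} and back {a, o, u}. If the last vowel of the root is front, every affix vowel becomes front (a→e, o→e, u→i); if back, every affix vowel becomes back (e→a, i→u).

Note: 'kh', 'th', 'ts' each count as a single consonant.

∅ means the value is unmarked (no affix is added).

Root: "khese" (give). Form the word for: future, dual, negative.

khesekheyfei

Attach tense future -khoy → khesekhoy.
Attach polarity negative -fe → khesekhoyfe.
Attach number dual -i (after vowel 'e') → khesekhoyfei.
Apply vowel harmony: khesekhoyfei → khesekheyfei.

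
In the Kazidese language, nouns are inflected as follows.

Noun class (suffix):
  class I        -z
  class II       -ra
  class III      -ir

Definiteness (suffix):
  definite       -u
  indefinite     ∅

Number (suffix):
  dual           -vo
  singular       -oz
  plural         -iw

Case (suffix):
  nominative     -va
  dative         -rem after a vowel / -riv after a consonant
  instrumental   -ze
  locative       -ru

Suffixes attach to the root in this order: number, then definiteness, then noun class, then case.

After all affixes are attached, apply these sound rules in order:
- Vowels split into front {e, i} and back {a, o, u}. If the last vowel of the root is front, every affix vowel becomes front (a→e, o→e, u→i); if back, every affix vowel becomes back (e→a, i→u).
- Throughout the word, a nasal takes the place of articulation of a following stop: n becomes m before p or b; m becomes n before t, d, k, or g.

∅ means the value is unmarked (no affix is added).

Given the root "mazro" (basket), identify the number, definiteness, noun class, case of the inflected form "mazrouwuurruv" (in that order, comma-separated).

Segment: mazro-iw-u-ir-riv.
number: -iw → plural.
definiteness: -u → definite.
noun class: -ir → class III.
case: -rem/riv → dative.

plural, definite, class III, dative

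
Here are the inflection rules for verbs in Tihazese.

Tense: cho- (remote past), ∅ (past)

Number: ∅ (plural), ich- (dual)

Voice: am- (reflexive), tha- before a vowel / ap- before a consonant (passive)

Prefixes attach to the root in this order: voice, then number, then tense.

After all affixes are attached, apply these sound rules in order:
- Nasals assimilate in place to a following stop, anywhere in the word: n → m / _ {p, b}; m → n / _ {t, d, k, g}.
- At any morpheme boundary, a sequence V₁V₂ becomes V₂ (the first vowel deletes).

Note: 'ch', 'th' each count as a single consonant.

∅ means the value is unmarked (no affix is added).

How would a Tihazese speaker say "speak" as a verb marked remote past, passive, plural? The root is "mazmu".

Attach voice passive ap- (before consonant 'm') → apmazmu.
number = plural: zero marking, form stays apmazmu.
Attach tense remote past cho- → choapmazmu.
Nasal assimilation: no change.
Apply vowel deletion: choapmazmu → chapmazmu.

chapmazmu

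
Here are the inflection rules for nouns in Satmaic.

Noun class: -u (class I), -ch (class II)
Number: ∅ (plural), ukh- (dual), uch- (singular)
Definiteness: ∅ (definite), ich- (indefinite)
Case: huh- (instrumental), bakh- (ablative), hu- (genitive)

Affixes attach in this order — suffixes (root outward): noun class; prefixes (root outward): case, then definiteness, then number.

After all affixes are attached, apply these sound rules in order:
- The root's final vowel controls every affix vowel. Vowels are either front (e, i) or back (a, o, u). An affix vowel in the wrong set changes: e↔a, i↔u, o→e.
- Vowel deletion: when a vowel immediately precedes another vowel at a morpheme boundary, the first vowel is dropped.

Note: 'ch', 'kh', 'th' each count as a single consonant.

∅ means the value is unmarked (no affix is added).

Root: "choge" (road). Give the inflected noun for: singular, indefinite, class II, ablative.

Attach noun class class II -ch → chogech.
Attach case ablative bakh- → bakhchogech.
Attach definiteness indefinite ich- → ichbakhchogech.
Attach number singular uch- → uchichbakhchogech.
Apply vowel harmony: uchichbakhchogech → ichichbekhchogech.
Vowel deletion: no change.

ichichbekhchogech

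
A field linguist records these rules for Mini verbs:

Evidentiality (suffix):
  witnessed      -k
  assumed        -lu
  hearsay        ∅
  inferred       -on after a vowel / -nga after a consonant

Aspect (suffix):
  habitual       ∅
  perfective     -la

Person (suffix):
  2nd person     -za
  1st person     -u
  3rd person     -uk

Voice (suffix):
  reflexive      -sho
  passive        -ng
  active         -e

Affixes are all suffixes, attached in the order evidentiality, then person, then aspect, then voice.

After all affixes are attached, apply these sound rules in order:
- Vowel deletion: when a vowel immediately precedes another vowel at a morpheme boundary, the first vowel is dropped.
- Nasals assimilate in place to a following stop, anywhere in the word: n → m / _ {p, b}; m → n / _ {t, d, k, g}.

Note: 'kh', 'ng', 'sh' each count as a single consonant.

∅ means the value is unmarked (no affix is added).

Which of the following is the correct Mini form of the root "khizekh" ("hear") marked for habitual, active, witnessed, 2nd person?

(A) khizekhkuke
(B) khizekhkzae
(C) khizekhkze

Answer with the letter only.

C

Attach evidentiality witnessed -k → khizekhk.
Attach person 2nd person -za → khizekhkza.
aspect = habitual: zero marking, form stays khizekhkza.
Attach voice active -e → khizekhkzae.
Apply vowel deletion: khizekhkzae → khizekhkze.
Nasal assimilation: no change.
So the correct form is khizekhkze, option (C).
(B) khizekhkzae is wrong: it fails to apply the sound rule(s).
(A) khizekhkuke is wrong: it uses 3rd person instead of 2nd person for person.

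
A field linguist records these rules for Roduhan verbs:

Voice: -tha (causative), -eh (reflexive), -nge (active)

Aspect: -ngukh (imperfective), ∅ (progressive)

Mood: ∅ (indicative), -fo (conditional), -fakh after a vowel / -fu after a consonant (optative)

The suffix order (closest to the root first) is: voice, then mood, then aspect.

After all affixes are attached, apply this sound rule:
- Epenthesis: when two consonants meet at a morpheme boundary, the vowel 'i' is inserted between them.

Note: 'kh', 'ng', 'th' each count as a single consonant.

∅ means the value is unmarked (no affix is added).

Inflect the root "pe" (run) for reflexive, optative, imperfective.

peehifungukh

Attach voice reflexive -eh → peeh.
Attach mood optative -fu (after consonant 'h') → peehfu.
Attach aspect imperfective -ngukh → peehfungukh.
Apply epenthesis: peehfungukh → peehifungukh.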